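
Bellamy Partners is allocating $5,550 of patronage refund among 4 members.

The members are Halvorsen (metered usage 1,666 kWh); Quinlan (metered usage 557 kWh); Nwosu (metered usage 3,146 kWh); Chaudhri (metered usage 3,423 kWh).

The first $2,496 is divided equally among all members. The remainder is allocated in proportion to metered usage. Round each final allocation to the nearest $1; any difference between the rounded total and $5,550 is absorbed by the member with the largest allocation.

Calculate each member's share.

Halvorsen: $1,203 · Quinlan: $817 · Nwosu: $1,717 · Chaudhri: $1,813

First tranche $2,496 split equally: $624 each.
Remainder $3,054 by metered usage (total 8,792): Halvorsen 578.70 → $579; Quinlan 193.48 → $193; Nwosu 1,092.80 → $1,093; Chaudhri 1,189.02 → $1,189.
Totals: Halvorsen $624 + $579 = $1,203; Quinlan $624 + $193 = $817; Nwosu $624 + $1,093 = $1,717; Chaudhri $624 + $1,189 = $1,813.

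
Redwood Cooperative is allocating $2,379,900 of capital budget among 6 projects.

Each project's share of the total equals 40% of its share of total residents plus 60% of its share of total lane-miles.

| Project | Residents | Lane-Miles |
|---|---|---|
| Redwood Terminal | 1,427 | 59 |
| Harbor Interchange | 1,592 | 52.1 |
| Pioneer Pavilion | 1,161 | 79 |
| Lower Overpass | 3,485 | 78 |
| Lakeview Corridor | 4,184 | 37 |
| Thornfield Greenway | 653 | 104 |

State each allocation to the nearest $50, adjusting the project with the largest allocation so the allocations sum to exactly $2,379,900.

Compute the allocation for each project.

Redwood Terminal: $314,600; Harbor Interchange: $303,050; Pioneer Pavilion: $364,150; Lower Overpass: $537,600; Lakeview Corridor: $447,750; Thornfield Greenway: $412,750

Totals — residents 12,502, lane-miles 409.1.
Composite weights (40% residents + 60% lane-miles): Redwood Terminal 0.1322; Harbor Interchange 0.1273; Pioneer Pavilion 0.1530; Lower Overpass 0.2259; Lakeview Corridor 0.1881; Thornfield Greenway 0.1734.
Proportional shares: Redwood Terminal 314,594.47; Harbor Interchange 303,074.28; Pioneer Pavilion 364,148.85; Lower Overpass 537,618.50; Lakeview Corridor 447,735.45; Thornfield Greenway 412,728.45.
At nearest $50: Redwood Terminal $314,600; Harbor Interchange $303,050; Pioneer Pavilion $364,150; Lower Overpass $537,600; Lakeview Corridor $447,750; Thornfield Greenway $412,750. Sum = $2,379,900.
Rounded total matches; no reconciliation needed.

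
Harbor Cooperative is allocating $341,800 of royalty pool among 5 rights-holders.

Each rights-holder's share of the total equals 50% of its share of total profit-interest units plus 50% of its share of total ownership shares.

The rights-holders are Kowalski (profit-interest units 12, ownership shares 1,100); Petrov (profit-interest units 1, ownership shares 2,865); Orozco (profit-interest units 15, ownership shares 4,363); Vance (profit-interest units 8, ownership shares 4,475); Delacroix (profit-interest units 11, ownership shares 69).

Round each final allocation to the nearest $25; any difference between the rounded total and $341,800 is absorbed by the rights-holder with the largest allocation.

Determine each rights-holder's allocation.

Profit-interest units total 47; ownership shares total 12,872.
Composite weights (50% profit-interest units + 50% ownership shares): Kowalski 0.1704; Petrov 0.1219; Orozco 0.3291; Vance 0.2589; Delacroix 0.1197.
Unrounded shares: Kowalski 58,238.61; Petrov 41,674.43; Orozco 112,469.58; Vance 88,503.40; Delacroix 40,913.98.
Rounded to nearest $25: Kowalski $58,250; Petrov $41,675; Orozco $112,475; Vance $88,500; Delacroix $40,925. Sum = $341,825.
Difference $341,800 − $341,825 = −$25 applied to largest allocation (Orozco): Orozco becomes $112,450.

Kowalski: $58,250; Petrov: $41,675; Orozco: $112,450; Vance: $88,500; Delacroix: $40,925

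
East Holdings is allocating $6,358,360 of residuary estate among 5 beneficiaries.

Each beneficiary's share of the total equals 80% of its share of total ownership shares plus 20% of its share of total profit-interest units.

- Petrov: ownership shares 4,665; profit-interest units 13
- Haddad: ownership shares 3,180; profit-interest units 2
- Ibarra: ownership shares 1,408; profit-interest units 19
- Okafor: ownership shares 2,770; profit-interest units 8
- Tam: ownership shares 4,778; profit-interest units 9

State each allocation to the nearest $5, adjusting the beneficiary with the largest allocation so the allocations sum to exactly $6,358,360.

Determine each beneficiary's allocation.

Totals — ownership shares 16,801, profit-interest units 51.
Composite weights (80% ownership shares + 20% profit-interest units): Petrov 0.2731; Haddad 0.1593; Ibarra 0.1416; Okafor 0.1633; Tam 0.2628.
Proportional shares: Petrov 1,736,531.87; Haddad 1,012,649.55; Ibarra 900,047.68; Okafor 1,038,126.00; Tam 1,671,004.89.
At nearest $5: Petrov $1,736,530; Haddad $1,012,650; Ibarra $900,050; Okafor $1,038,125; Tam $1,671,005. Sum = $6,358,360.
Sum already equals the total — no adjustment.

Petrov: $1,736,530; Haddad: $1,012,650; Ibarra: $900,050; Okafor: $1,038,125; Tam: $1,671,005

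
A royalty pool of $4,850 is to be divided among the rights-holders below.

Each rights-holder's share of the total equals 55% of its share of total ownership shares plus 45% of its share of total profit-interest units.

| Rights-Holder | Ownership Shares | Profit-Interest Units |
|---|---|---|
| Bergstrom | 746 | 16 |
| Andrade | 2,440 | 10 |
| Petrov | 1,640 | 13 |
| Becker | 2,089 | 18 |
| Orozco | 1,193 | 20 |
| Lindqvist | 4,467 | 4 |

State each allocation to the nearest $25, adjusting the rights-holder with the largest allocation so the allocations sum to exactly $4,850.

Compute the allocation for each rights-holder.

Totals — ownership shares 12,575, profit-interest units 81.
Combined weights (55% ownership shares + 45% profit-interest units): Bergstrom 0.1215; Andrade 0.1623; Petrov 0.1440; Becker 0.1914; Orozco 0.1633; Lindqvist 0.2176.
Pro-rata amounts: Bergstrom 589.36; Andrade 787.03; Petrov 698.17; Becker 928.13; Orozco 791.96; Lindqvist 1,055.35.
At nearest $25: Bergstrom $600; Andrade $775; Petrov $700; Becker $925; Orozco $800; Lindqvist $1,050. Sum = $4,850.
No rounding difference to absorb.

Bergstrom: $600 · Andrade: $775 · Petrov: $700 · Becker: $925 · Orozco: $800 · Lindqvist: $1,050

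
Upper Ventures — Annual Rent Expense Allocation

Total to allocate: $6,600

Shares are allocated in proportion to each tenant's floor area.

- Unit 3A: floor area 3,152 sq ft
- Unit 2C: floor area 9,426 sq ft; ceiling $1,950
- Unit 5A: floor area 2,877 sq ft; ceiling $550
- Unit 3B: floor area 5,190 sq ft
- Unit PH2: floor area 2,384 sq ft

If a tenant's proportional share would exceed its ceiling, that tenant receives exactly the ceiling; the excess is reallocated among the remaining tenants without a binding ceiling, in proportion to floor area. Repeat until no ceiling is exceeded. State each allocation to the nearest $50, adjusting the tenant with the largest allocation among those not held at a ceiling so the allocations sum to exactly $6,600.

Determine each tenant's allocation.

Unit 3A: $1,200 · Unit 2C: $1,950 · Unit 5A: $550 · Unit 3B: $2,000 · Unit PH2: $900

Total floor area = 23,029.
Unconstrained shares: Unit 3A 903.35; Unit 2C 2,701.45; Unit 5A 824.53; Unit 3B 1,487.43; Unit PH2 683.24.
Capped: Unit 2C ($1,950), Unit 5A ($550); residual $4,100 reallocated over remaining floor area 10,726.
Remaining shares: Unit 3A 1,204.85 → $1,200; Unit 3B 1,983.87 → $2,000; Unit PH2 911.28 → $900.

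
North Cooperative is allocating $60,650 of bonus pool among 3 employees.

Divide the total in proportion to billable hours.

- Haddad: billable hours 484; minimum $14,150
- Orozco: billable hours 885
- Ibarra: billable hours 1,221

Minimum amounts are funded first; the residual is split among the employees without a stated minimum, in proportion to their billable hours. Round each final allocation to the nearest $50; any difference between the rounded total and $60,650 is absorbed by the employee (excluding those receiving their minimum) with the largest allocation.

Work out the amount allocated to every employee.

Haddad: $14,150; Orozco: $19,550; Ibarra: $26,950

Fund the minimums — Haddad $14,150. Residual $46,500.
Residual split over remaining billable hours 2,106: Orozco 19,540.60 → $19,550; Ibarra 26,959.40 → $26,950.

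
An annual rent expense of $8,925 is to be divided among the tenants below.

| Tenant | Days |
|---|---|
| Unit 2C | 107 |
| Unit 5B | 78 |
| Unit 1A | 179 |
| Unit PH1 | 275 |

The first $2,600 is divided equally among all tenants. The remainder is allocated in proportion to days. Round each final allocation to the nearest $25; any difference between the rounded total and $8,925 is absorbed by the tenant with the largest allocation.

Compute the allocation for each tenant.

Unit 2C: $1,700 · Unit 5B: $1,425 · Unit 1A: $2,425 · Unit PH1: $3,375

Equal tier: $2,600 ÷ 4 = $650 apiece.
Remainder $6,325 by days (total 639): Unit 2C 1,059.12 → $1,050; Unit 5B 772.07 → $775; Unit 1A 1,771.79 → $1,775; Unit PH1 2,722.03 → $2,725.
Totals: Unit 2C $650 + $1,050 = $1,700; Unit 5B $650 + $775 = $1,425; Unit 1A $650 + $1,775 = $2,425; Unit PH1 $650 + $2,725 = $3,375.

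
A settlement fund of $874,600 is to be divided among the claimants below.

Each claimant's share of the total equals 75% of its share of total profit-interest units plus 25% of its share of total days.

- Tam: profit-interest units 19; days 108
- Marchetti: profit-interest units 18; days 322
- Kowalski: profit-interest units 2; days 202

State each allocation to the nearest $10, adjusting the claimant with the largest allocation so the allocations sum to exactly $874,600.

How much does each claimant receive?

Profit-interest units total 39; days total 632.
Combined weights (75% profit-interest units + 25% days): Tam 0.4081; Marchetti 0.4735; Kowalski 0.1184.
Pro-rata amounts: Tam 356,929.63; Marchetti 414,146.94; Kowalski 103,523.43.
Rounded to nearest $10: Tam $356,930; Marchetti $414,150; Kowalski $103,520. Sum = $874,600.
No rounding difference to absorb.

Tam: $356,930 · Marchetti: $414,150 · Kowalski: $103,520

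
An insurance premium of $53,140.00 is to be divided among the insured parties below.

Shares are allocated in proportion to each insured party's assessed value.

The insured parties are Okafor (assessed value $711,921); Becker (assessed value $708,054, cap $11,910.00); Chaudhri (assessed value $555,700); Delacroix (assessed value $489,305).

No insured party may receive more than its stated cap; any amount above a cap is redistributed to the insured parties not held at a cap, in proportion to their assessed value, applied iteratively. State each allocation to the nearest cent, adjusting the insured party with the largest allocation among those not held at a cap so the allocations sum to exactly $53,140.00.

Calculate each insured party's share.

Okafor: $16,706.74; Becker: $11,910.00; Chaudhri: $13,040.68; Delacroix: $11,482.58

Assessed value total: 2,464,980.
Pro-rata shares before constraints: Okafor 15,347.5817; Becker 15,264.2170; Chaudhri 11,979.7718; Delacroix 10,548.4295.
Held at cap: Becker ($11,910.00); residual $41,230.00 reallocated over remaining assessed value 1,756,926.
Shares after redistribution: Okafor 16,706.7383 → $16,706.74; Chaudhri 13,040.6807 → $13,040.68; Delacroix 11,482.5810 → $11,482.58.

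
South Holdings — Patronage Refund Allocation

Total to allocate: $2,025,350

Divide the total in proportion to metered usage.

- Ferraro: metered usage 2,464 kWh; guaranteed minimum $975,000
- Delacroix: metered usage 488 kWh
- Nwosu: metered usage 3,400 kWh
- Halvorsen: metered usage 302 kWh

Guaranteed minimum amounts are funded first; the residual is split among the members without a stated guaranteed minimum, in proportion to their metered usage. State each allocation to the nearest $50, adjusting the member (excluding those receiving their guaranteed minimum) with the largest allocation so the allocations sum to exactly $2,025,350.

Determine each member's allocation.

Ferraro: $975,000; Delacroix: $122,350; Nwosu: $852,300; Halvorsen: $75,700

Minimums first: Ferraro $975,000. Balance $1,050,350.
Balance split over remaining metered usage 4,190: Delacroix 122,331.93 → $122,350; Nwosu 852,312.65 → $852,300; Halvorsen 75,705.42 → $75,700.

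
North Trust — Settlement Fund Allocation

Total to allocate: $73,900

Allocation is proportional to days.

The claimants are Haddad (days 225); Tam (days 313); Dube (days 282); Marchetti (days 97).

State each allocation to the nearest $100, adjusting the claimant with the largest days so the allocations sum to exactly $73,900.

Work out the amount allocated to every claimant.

Combined days = 225 + 313 + 282 + 97 = 917.
Proportional shares: Haddad 18,132.50; Tam 25,224.32; Dube 22,726.06; Marchetti 7,817.12.
Rounded to nearest $100: Haddad $18,100; Tam $25,200; Dube $22,700; Marchetti $7,800. Sum = $73,800.
Difference $73,900 − $73,800 = +$100 applied to largest days (Tam): Tam becomes $25,300.

Haddad: $18,100 | Tam: $25,300 | Dube: $22,700 | Marchetti: $7,800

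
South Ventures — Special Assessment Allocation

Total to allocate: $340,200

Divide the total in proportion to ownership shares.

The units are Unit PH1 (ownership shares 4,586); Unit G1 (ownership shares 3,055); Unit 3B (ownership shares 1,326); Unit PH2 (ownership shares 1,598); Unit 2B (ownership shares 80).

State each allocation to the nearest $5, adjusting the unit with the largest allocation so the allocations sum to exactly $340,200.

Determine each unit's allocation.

Ownership shares total: 10,645.
Unrounded shares: Unit PH1 4,586/10,645 × $340,200 = 146,562.44; Unit G1 3,055/10,645 × $340,200 = 97,633.72; Unit 3B 1,326/10,645 × $340,200 = 42,377.19; Unit PH2 1,598/10,645 × $340,200 = 51,069.95; Unit 2B 80/10,645 × $340,200 = 2,556.69.
At nearest $5: Unit PH1 $146,560; Unit G1 $97,635; Unit 3B $42,375; Unit PH2 $51,070; Unit 2B $2,555. Sum = $340,195.
Difference $340,200 − $340,195 = +$5 applied to largest allocation (Unit PH1): Unit PH1 becomes $146,565.

Unit PH1: $146,565 · Unit G1: $97,635 · Unit 3B: $42,375 · Unit PH2: $51,070 · Unit 2B: $2,555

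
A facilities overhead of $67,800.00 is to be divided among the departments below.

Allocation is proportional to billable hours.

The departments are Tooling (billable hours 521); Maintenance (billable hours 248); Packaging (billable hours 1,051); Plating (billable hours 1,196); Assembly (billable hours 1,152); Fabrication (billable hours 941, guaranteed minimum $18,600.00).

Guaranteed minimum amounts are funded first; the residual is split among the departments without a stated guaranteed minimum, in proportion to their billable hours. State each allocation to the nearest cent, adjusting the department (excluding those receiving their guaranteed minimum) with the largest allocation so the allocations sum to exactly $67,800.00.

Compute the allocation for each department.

Fund the minimums — Fabrication $18,600.00. Balance $49,200.00.
Balance split over remaining billable hours 4,168: Tooling 6,150.0000 → $6,150.00; Maintenance 2,927.4472 → $2,927.45; Packaging 12,406.2380 → $12,406.24; Plating 14,117.8503 → $14,117.85; Assembly 13,598.4645 → $13,598.46.

Tooling: $6,150.00 | Maintenance: $2,927.45 | Packaging: $12,406.24 | Plating: $14,117.85 | Assembly: $13,598.46 | Fabrication: $18,600.00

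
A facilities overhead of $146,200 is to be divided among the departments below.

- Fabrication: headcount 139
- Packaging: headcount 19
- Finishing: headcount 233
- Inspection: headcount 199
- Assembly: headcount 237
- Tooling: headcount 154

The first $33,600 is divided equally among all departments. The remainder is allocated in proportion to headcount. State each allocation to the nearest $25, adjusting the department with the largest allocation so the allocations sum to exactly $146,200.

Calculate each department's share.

Fabrication: $21,550; Packaging: $7,775; Finishing: $32,350; Inspection: $28,450; Assembly: $32,800; Tooling: $23,275

Equal tier: $33,600 ÷ 6 = $5,600 apiece.
Remainder $112,600 by headcount (total 981): Fabrication 15,954.54 → $15,950; Packaging 2,180.84 → $2,175; Finishing 26,743.93 → $26,750; Inspection 22,841.39 → $22,850; Assembly 27,203.06 → $27,200; Tooling 17,676.25 → $17,675.
Totals: Fabrication $5,600 + $15,950 = $21,550; Packaging $5,600 + $2,175 = $7,775; Finishing $5,600 + $26,750 = $32,350; Inspection $5,600 + $22,850 = $28,450; Assembly $5,600 + $27,200 = $32,800; Tooling $5,600 + $17,675 = $23,275.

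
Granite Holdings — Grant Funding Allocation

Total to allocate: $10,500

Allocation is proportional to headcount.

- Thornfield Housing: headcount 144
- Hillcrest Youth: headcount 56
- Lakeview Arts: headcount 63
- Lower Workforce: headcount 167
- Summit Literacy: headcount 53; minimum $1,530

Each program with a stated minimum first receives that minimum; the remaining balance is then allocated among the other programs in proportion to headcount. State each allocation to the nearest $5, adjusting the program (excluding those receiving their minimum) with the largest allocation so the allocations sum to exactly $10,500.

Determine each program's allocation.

Thornfield Housing: $3,005; Hillcrest Youth: $1,170; Lakeview Arts: $1,315; Lower Workforce: $3,480; Summit Literacy: $1,530

Guaranteed amounts: Summit Literacy $1,530. Residual $8,970.
Residual split over remaining headcount 430: Thornfield Housing 3,003.91 → $3,005; Hillcrest Youth 1,168.19 → $1,170; Lakeview Arts 1,314.21 → $1,315; Lower Workforce 3,483.70 → $3,485.
Rounding difference −$5 applied to Lower Workforce → $3,480.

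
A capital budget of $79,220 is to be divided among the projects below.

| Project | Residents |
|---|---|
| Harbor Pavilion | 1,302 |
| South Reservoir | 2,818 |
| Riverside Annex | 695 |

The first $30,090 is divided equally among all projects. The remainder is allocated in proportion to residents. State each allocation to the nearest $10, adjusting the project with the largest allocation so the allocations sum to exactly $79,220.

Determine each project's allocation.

$30,090 shared equally gives $10,030 per project.
Remainder $49,130 by residents (total 4,815): Harbor Pavilion 13,284.997 → $13,280; South Reservoir 28,753.55 → $28,750; Riverside Annex 7,091.45 → $7,090.
Rounding difference +$10 on remainder applied to South Reservoir.
Totals: Harbor Pavilion $10,030 + $13,280 = $23,310; South Reservoir $10,030 + $28,760 = $38,790; Riverside Annex $10,030 + $7,090 = $17,120.

Harbor Pavilion: $23,310 | South Reservoir: $38,790 | Riverside Annex: $17,120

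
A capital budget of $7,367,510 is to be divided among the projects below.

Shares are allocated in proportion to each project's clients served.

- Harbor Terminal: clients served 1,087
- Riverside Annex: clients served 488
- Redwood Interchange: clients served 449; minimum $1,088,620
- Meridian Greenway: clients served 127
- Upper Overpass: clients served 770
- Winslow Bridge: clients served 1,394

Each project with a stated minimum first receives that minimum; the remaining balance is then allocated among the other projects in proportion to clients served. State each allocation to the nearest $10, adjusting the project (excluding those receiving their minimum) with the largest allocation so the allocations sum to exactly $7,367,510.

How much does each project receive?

Guaranteed amounts: Redwood Interchange $1,088,620. Remaining pool $6,278,890.
Remaining pool split over remaining clients served 3,866: Harbor Terminal 1,765,430.27 → $1,765,430; Riverside Annex 792,575.87 → $792,580; Meridian Greenway 206,264.62 → $206,260; Upper Overpass 1,250,580.78 → $1,250,580; Winslow Bridge 2,264,038.45 → $2,264,040.

Harbor Terminal: $1,765,430; Riverside Annex: $792,580; Redwood Interchange: $1,088,620; Meridian Greenway: $206,260; Upper Overpass: $1,250,580; Winslow Bridge: $2,264,040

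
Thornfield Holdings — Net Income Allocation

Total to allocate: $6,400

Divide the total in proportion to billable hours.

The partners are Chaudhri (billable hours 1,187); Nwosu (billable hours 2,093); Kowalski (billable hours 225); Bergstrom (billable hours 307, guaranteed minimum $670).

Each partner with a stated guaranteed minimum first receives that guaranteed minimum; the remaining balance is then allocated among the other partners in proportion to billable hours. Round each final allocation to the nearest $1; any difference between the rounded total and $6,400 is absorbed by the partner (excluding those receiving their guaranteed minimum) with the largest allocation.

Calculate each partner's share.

Guaranteed amounts: Bergstrom $670. Balance $5,730.
Balance split over remaining billable hours 3,505: Chaudhri 1,940.52 → $1,941; Nwosu 3,421.65 → $3,422; Kowalski 367.83 → $368.
Rounding difference −$1 applied to Nwosu → $3,421.

Chaudhri: $1,941 · Nwosu: $3,421 · Kowalski: $368 · Bergstrom: $670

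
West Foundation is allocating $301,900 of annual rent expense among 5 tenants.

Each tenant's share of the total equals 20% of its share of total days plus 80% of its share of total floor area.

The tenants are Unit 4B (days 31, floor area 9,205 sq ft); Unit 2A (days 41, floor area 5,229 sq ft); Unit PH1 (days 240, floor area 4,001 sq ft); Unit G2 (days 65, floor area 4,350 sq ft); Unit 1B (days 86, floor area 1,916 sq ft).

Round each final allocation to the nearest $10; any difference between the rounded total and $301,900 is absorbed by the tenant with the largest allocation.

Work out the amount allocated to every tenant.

Totals — days 463, floor area 24,701.
Composite weights (20% days + 80% floor area): Unit 4B 0.3115; Unit 2A 0.1871; Unit PH1 0.2333; Unit G2 0.1690; Unit 1B 0.0992.
Proportional shares: Unit 4B 94,046.83; Unit 2A 56,474.64; Unit PH1 70,419.23; Unit G2 51,009.85; Unit 1B 29,949.44.
At nearest $10: Unit 4B $94,050; Unit 2A $56,470; Unit PH1 $70,420; Unit G2 $51,010; Unit 1B $29,950. Sum = $301,900.
Rounded total matches; no reconciliation needed.

Unit 4B: $94,050; Unit 2A: $56,470; Unit PH1: $70,420; Unit G2: $51,010; Unit 1B: $29,950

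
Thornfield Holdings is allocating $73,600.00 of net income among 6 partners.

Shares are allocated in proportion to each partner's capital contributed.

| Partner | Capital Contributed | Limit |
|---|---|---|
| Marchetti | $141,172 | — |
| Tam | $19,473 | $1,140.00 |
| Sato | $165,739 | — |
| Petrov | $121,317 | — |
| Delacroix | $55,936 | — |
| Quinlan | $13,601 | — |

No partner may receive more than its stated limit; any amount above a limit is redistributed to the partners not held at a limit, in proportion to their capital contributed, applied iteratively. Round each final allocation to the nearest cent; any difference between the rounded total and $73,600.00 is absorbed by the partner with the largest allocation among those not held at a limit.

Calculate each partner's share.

Total capital contributed = 517,238.
Unconstrained shares: Marchetti 20,087.9657; Tam 2,770.8962; Sato 23,583.7089; Petrov 17,262.7131; Delacroix 7,959.3719; Quinlan 1,935.3443.
Cap binds for Tam ($1,140.00); remaining pool $72,460.00 reallocated over remaining capital contributed 497,765.
Remaining shares: Marchetti 20,550.5070 → $20,550.51; Sato 24,126.7424 → $24,126.74; Petrov 17,660.2007 → $17,660.20; Delacroix 8,142.6427 → $8,142.64; Quinlan 1,979.9071 → $1,979.91.

Marchetti: $20,550.51 | Tam: $1,140.00 | Sato: $24,126.74 | Petrov: $17,660.20 | Delacroix: $8,142.64 | Quinlan: $1,979.91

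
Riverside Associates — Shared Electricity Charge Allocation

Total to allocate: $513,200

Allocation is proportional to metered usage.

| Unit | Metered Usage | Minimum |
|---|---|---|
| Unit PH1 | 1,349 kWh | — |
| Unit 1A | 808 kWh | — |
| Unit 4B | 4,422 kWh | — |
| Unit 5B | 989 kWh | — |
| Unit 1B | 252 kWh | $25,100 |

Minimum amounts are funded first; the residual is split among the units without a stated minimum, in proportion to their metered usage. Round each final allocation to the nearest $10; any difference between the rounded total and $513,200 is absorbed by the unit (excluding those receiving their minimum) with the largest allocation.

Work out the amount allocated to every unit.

Fund the minimums — Unit 1B $25,100. Balance $488,100.
Balance split over remaining metered usage 7,568: Unit PH1 87,004.08 → $87,000; Unit 1A 52,112.16 → $52,110; Unit 4B 285,197.97 → $285,200; Unit 5B 63,785.80 → $63,790.

Unit PH1: $87,000; Unit 1A: $52,110; Unit 4B: $285,200; Unit 5B: $63,790; Unit 1B: $25,100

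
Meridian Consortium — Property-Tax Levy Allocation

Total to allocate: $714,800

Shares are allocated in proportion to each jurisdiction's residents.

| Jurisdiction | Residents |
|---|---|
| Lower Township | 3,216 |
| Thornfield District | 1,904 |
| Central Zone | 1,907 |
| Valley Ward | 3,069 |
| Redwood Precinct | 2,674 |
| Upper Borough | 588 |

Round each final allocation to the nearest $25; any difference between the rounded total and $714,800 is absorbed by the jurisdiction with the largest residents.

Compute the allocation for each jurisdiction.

Lower Township: $172,075 | Thornfield District: $101,875 | Central Zone: $102,050 | Valley Ward: $164,225 | Redwood Precinct: $143,100 | Upper Borough: $31,475

Total residents = 13,358.
Unrounded shares: Lower Township 3,216/13,358 × $714,800 = 172,091.39; Thornfield District 1,904/13,358 × $714,800 = 101,884.95; Central Zone 1,907/13,358 × $714,800 = 102,045.49; Valley Ward 3,069/13,358 × $714,800 = 164,225.27; Redwood Precinct 2,674/13,358 × $714,800 = 143,088.43; Upper Borough 588/13,358 × $714,800 = 31,464.47.
After rounding ($25): Lower Township $172,100; Thornfield District $101,875; Central Zone $102,050; Valley Ward $164,225; Redwood Precinct $143,100; Upper Borough $31,475. Sum = $714,825.
Difference $714,800 − $714,825 = −$25 applied to largest residents (Lower Township): Lower Township becomes $172,075.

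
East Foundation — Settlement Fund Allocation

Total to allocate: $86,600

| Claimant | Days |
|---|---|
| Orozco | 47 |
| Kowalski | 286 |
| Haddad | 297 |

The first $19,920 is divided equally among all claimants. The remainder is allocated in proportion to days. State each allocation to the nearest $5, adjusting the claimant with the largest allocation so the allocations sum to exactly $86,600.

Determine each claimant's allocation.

Orozco: $11,615; Kowalski: $36,910; Haddad: $38,075

$19,920 shared equally gives $6,640 per claimant.
Remainder $66,680 by days (total 630): Orozco 4,974.54 → $4,975; Kowalski 30,270.60 → $30,270; Haddad 31,434.86 → $31,435.
Totals: Orozco $6,640 + $4,975 = $11,615; Kowalski $6,640 + $30,270 = $36,910; Haddad $6,640 + $31,435 = $38,075.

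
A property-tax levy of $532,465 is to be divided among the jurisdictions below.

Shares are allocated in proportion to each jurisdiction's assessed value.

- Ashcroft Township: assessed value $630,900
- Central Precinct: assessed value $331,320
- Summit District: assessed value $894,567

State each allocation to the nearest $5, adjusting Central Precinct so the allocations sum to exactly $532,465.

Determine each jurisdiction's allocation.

Ashcroft Township: $180,920 | Central Precinct: $95,015 | Summit District: $256,530

Assessed value total: 1,856,787.
Raw shares: Ashcroft Township 630,900/1,856,787 × $532,465 = 180,921.22; Central Precinct 331,320/1,856,787 × $532,465 = 95,011.60; Summit District 894,567/1,856,787 × $532,465 = 256,532.18.
At nearest $5: Ashcroft Township $180,920; Central Precinct $95,010; Summit District $256,530. Sum = $532,460.
Difference $532,465 − $532,460 = +$5 applied to Central Precinct: Central Precinct becomes $95,015.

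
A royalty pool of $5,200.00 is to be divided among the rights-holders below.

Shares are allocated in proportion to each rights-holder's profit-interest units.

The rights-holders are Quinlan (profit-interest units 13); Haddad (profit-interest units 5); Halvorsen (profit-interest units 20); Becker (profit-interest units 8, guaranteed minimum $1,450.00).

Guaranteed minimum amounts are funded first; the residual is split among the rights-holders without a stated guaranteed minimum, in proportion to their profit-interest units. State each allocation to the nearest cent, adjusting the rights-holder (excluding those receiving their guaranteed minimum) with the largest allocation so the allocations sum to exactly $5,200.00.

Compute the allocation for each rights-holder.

Minimums first: Becker $1,450.00. Remaining pool $3,750.00.
Remaining pool split over remaining profit-interest units 38: Quinlan 1,282.8947 → $1,282.89; Haddad 493.4211 → $493.42; Halvorsen 1,973.6842 → $1,973.68.
Rounding difference +$0.01 applied to Halvorsen → $1,973.69.

Quinlan: $1,282.89 · Haddad: $493.42 · Halvorsen: $1,973.69 · Becker: $1,450.00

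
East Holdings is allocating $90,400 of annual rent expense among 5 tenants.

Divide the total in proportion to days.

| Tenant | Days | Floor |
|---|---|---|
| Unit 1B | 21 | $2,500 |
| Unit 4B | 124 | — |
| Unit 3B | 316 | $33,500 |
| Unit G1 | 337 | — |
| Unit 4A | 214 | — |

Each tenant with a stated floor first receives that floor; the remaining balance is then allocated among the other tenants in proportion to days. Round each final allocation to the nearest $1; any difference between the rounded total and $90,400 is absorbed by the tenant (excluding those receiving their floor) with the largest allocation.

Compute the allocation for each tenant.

Fund the minimums — Unit 1B $2,500; Unit 3B $33,500. Balance $54,400.
Balance split over remaining days 675: Unit 4B 9,993.48 → $9,993; Unit G1 27,159.70 → $27,160; Unit 4A 17,246.81 → $17,247.

Unit 1B: $2,500 · Unit 4B: $9,993 · Unit 3B: $33,500 · Unit G1: $27,160 · Unit 4A: $17,247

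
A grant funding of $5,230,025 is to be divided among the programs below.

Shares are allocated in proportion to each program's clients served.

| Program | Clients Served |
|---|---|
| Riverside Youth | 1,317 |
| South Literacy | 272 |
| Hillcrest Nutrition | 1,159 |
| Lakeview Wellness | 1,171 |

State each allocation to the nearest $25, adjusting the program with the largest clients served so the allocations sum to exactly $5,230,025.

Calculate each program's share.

Sum of clients served: 1,317 + 272 + 1,159 + 1,171 = 3,919.
Unrounded shares: Riverside Youth 1,757,576.66; South Literacy 362,992.29; Hillcrest Nutrition 1,546,720.84; Lakeview Wellness 1,562,735.21.
Rounded to nearest $25: Riverside Youth $1,757,575; South Literacy $363,000; Hillcrest Nutrition $1,546,725; Lakeview Wellness $1,562,725. Sum = $5,230,025.
No rounding difference to absorb.

Riverside Youth: $1,757,575 | South Literacy: $363,000 | Hillcrest Nutrition: $1,546,725 | Lakeview Wellness: $1,562,725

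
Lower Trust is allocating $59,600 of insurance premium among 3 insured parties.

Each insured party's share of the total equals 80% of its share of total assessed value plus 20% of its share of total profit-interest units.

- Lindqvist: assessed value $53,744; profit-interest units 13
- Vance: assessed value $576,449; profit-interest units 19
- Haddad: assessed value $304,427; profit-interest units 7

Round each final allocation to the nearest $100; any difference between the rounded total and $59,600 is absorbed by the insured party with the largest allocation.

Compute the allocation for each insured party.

Totals — assessed value 934,620, profit-interest units 39.
Combined weights (80% assessed value + 20% profit-interest units): Lindqvist 0.1127; Vance 0.5909; Haddad 0.2965.
Raw shares: Lindqvist 6,715.10; Vance 35,214.95; Haddad 17,669.95.
Rounded to nearest $100: Lindqvist $6,700; Vance $35,200; Haddad $17,700. Sum = $59,600.
Sum already equals the total — no adjustment.

Lindqvist: $6,700 · Vance: $35,200 · Haddad: $17,700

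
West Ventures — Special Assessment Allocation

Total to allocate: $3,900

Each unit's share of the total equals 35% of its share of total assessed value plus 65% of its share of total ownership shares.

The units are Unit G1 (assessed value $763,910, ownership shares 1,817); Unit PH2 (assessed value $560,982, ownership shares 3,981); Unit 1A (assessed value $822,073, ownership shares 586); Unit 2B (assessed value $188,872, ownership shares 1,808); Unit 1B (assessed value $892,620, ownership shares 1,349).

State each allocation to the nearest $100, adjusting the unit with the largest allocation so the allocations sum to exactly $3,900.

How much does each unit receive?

Unit G1: $800; Unit PH2: $1,300; Unit 1A: $500; Unit 2B: $600; Unit 1B: $700

Totals — assessed value 3,228,457, ownership shares 9,541.
Combined weights (35% assessed value + 65% ownership shares): Unit G1 0.2066; Unit PH2 0.3320; Unit 1A 0.1290; Unit 2B 0.1436; Unit 1B 0.1887.
Proportional shares: Unit G1 805.75; Unit PH2 1,294.92; Unit 1A 503.27; Unit 2B 560.23; Unit 1B 735.83.
After rounding ($100): Unit G1 $800; Unit PH2 $1,300; Unit 1A $500; Unit 2B $600; Unit 1B $700. Sum = $3,900.
Sum already equals the total — no adjustment.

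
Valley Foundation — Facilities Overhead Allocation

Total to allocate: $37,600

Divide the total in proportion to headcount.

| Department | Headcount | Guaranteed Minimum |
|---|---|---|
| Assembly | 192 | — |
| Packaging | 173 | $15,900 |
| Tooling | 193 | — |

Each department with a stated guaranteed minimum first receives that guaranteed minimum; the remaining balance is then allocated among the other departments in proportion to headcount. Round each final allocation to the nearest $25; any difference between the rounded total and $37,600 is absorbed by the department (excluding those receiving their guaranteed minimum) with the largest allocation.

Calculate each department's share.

Minimums first: Packaging $15,900. Residual $21,700.
Residual split over remaining headcount 385: Assembly 10,821.82 → $10,825; Tooling 10,878.18 → $10,875.

Assembly: $10,825 | Packaging: $15,900 | Tooling: $10,875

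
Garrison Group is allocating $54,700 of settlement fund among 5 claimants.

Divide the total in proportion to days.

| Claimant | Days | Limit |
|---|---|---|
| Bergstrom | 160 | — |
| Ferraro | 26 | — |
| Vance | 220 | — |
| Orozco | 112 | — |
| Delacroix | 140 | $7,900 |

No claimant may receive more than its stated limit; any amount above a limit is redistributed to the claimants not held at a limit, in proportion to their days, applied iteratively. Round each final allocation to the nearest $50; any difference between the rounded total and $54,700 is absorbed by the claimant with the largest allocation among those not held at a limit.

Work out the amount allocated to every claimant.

Days total: 658.
Pro-rata shares before constraints: Bergstrom 13,300.91; Ferraro 2,161.40; Vance 18,288.75; Orozco 9,310.64; Delacroix 11,638.30.
Capped: Delacroix ($7,900); residual $46,800 reallocated over remaining days 518.
Remaining shares: Bergstrom 14,455.60 → $14,450; Ferraro 2,349.03 → $2,350; Vance 19,876.45 → $19,900; Orozco 10,118.92 → $10,100.

Bergstrom: $14,450; Ferraro: $2,350; Vance: $19,900; Orozco: $10,100; Delacroix: $7,900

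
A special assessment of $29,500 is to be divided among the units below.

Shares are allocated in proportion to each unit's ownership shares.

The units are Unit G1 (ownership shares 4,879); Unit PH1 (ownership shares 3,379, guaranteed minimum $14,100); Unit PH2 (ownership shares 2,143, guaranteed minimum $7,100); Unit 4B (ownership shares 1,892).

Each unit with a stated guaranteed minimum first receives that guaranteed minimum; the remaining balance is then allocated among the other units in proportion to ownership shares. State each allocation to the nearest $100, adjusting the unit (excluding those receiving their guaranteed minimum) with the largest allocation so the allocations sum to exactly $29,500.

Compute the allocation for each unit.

Unit G1: $6,000; Unit PH1: $14,100; Unit PH2: $7,100; Unit 4B: $2,300

Fund the minimums — Unit PH1 $14,100; Unit PH2 $7,100. Residual $8,300.
Residual split over remaining ownership shares 6,771: Unit G1 5,980.76 → $6,000; Unit 4B 2,319.24 → $2,300.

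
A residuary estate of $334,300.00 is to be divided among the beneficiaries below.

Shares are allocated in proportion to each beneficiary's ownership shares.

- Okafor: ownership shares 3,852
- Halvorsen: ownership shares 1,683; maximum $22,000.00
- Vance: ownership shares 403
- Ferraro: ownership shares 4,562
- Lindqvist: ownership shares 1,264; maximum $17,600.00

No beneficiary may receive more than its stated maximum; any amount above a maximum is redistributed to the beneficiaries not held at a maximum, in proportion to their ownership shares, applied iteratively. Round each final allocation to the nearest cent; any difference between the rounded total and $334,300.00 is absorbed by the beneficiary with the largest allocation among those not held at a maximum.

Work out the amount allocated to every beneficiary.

Total ownership shares = 11,764.
Proportional shares (ignoring caps): Okafor 109,463.0738; Halvorsen 47,826.1561; Vance 11,452.1336; Ferraro 129,639.2894; Lindqvist 35,919.3472.
Capped: Halvorsen ($22,000.00), Lindqvist ($17,600.00); residual $294,700.00 reallocated over remaining ownership shares 8,817.
Remaining shares: Okafor 128,749.5066 → $128,749.51; Vance 13,469.8991 → $13,469.90; Ferraro 152,480.5943 → $152,480.59.

Okafor: $128,749.51; Halvorsen: $22,000.00; Vance: $13,469.90; Ferraro: $152,480.59; Lindqvist: $17,600.00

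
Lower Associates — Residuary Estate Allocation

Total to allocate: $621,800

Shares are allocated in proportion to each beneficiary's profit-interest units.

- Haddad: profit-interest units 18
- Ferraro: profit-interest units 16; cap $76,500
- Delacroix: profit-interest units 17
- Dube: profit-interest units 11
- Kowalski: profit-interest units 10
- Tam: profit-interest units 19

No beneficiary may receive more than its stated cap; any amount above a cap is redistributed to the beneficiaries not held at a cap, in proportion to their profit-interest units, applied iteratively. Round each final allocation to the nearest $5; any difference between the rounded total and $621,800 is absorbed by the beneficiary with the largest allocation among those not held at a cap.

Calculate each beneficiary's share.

Total profit-interest units = 91.
Proportional shares (ignoring caps): Haddad 122,993.41; Ferraro 109,327.47; Delacroix 116,160.44; Dube 75,162.64; Kowalski 68,329.67; Tam 129,826.37.
Cap binds for Ferraro ($76,500); remaining pool $545,300 reallocated over remaining profit-interest units 75.
Remaining shares: Haddad 130,872.00 → $130,870; Delacroix 123,601.33 → $123,600; Dube 79,977.33 → $79,975; Kowalski 72,706.67 → $72,705; Tam 138,142.67 → $138,145.
Rounding difference +$5 applied to Tam → $138,150.

Haddad: $130,870 | Ferraro: $76,500 | Delacroix: $123,600 | Dube: $79,975 | Kowalski: $72,705 | Tam: $138,150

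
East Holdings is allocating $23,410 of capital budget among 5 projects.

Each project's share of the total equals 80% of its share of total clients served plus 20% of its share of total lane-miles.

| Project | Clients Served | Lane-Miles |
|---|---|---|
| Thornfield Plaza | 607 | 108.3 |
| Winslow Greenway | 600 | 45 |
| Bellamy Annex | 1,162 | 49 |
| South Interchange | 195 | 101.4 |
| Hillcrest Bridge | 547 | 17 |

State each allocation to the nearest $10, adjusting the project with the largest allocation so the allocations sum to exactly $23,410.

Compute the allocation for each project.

Thornfield Plaza: $5,240 · Winslow Greenway: $4,270 · Bellamy Annex: $7,710 · South Interchange: $2,650 · Hillcrest Bridge: $3,540

Clients served total 3,111; lane-miles total 320.7.
Blended shares (80% clients served + 20% lane-miles): Thornfield Plaza 0.2236; Winslow Greenway 0.1824; Bellamy Annex 0.3294; South Interchange 0.1134; Hillcrest Bridge 0.1513.
Unrounded shares: Thornfield Plaza 5,235.20; Winslow Greenway 4,268.93; Bellamy Annex 7,710.52; South Interchange 2,654.26; Hillcrest Bridge 3,541.09.
Rounded to nearest $10: Thornfield Plaza $5,240; Winslow Greenway $4,270; Bellamy Annex $7,710; South Interchange $2,650; Hillcrest Bridge $3,540. Sum = $23,410.
Sum already equals the total — no adjustment.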